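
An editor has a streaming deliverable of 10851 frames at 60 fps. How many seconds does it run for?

180.85 seconds

Running time = 10851 / (60) = 180.85 s.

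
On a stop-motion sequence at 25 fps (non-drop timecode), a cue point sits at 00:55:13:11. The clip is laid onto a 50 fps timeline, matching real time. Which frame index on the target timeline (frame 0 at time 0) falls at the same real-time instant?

frame 165672

Source frame index: (0×3600 + 55×60 + 13) × 25 + 11 = 82836.
Real time: 82836 / (25) = 82836/25 s.
Target frame: (82836/25) × (50) = 165672.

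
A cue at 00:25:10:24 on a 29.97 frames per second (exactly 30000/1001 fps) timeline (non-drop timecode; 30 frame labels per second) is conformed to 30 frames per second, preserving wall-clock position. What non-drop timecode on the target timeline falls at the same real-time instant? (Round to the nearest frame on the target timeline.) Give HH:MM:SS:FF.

00:25:12:09

Source frame index: (0×3600 + 25×60 + 10) × 30 + 24 = 45324.
Real time: 45324 / (30000/1001) = 3780777/2500 s.
Target frame: (3780777/2500) × (30) = 11342331/250 ≈ 45369.324 → 45369.
At 30 labels/s: frame 45369 → 00:25:12:09.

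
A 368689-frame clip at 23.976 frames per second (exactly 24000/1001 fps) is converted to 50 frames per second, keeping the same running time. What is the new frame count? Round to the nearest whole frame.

Frames at target rate = 368689 × (50) / (24000/1001) = 369057689/480 ≈ 768870.185.
Nearest whole frame: 768870.

768870 frames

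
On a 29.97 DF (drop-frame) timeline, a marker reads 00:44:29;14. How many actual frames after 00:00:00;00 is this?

80004

As if non-drop at 30 labels/s: (0 × 3600 + 44 × 60 + 29) × 30 + 14 = 80084.
Minute boundaries passed: 44; those not divisible by 10: 44 − 4 = 40; dropped labels = 2 × 40 = 80.
Actual frame index = 80084 − 80 = 80004.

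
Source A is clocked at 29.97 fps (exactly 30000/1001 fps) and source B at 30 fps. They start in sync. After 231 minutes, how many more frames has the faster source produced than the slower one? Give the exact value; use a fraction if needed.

231 min = 13860 s.
A emits 30000/1001 × 13860 = 5400000/13 frames; B emits 30 × 13860 = 415800.
Difference = 5400/13 frames (≈ 415.3846); B is ahead of A.

5400/13 frames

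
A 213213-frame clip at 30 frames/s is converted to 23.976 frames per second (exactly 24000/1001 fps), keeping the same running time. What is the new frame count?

170400 frames

Target frames = source frames × (target rate / source rate) = 213213 × (24000/1001)/(30) = 213213 × 800/1001 = 170400.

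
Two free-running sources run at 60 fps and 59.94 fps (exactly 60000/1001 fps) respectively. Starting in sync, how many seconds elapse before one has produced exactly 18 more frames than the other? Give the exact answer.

300.3 seconds

The gap grows by |60000/1001 − 60| = 60/1001 frames per second.
Time for a 18-frame gap: 18 ÷ (60/1001) = 300.3 s.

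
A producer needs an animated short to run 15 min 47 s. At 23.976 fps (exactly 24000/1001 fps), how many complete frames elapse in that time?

15 min 47 s = 947 s.
Frames = 947 × 24000/1001 = 22728000/1001 ≈ 22705.2947.
Complete frames: 22705.

22705 frames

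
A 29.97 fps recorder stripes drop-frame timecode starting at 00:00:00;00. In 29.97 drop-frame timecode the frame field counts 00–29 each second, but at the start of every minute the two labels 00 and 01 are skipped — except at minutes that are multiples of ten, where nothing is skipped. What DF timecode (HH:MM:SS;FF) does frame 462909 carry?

Each 10-minute DF block holds 10 × 60 × 30 − 9 × 2 = 17982 frames. 462909 ÷ 17982 → 25 full blocks, remainder 13359.
Within the partial block the first minute is 1800 frames and each further minute 1798, so 7 further minute boundaries passed. Total skipped labels = 18 × 25 + 2 × 7 = 464.
Non-drop label index = 462909 + 464 = 463373; at 30 labels/s that is 04:17:25:23, i.e. DF 04:17:25;23.

04:17:25;23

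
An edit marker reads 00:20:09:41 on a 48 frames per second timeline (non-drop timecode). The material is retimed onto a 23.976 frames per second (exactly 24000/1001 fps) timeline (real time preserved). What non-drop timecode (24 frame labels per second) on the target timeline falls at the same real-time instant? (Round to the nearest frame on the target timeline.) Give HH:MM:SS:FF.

Source frame index: (0×3600 + 20×60 + 9) × 48 + 41 = 58073.
Real time: 58073 / (48) = 58073/48 s.
Target frame: (58073/48) × (24000/1001) = 29036500/1001 ≈ 29007.493 → 29007.
At 24 labels/s: frame 29007 → 00:20:08:15.

00:20:08:15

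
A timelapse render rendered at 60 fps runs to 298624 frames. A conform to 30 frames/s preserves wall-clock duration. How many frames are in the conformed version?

149312 frames

Frames at target rate = 298624 × (30) / (60) = 149312.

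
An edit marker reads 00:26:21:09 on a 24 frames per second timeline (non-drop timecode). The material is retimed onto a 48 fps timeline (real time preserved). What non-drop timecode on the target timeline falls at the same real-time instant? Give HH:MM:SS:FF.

Source frame index: (0×3600 + 26×60 + 21) × 24 + 9 = 37953.
Real time: 37953 / (24) = 12651/8 s.
Target frame: (12651/8) × (48) = 75906.
At 48 labels/s: frame 75906 → 00:26:21:18.

00:26:21:18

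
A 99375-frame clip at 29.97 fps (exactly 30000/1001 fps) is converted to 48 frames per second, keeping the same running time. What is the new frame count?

159159 frames

Target frames = source frames × (target rate / source rate) = 99375 × (48)/(30000/1001) = 99375 × 1001/625 = 159159.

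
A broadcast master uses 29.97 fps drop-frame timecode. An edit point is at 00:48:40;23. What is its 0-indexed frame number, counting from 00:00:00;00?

Complete 10-minute blocks: 4, each 17982 frames → 71928.
Remaining 8 whole minutes in the current block: 1800 + 7 × 1798 = 14386 frames.
Within the current minute: 40 × 30 + 23 − 2 = 1221 (labels ;00/;01 skipped at this minute). Total = 71928 + 14386 + 1221 = 87535.

87535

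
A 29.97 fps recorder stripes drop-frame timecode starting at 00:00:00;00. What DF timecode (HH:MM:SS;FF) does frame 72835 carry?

Ten DF minutes hold 17982 frames, so frame 72835 lies in block 4 (frames 71928–89909) with 907 frames into that block.
The block's first minute is 1800 frames and the rest 1798 each; 907 frames reaches minute 0, so 4 × 18 + 0 × 2 = 72 labels have been skipped so far.
Adding those back, label number 72835 + 72 = 72907 at 30 labels/s is 2430 s + 7 f = 0 h 40 min 30 s frame 7, i.e. 00:40:30;07.

00:40:30;07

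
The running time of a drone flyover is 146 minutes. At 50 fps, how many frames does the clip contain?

438000 frames

146 min = 8760 s.
Frames = 8760 × 50 = 438000.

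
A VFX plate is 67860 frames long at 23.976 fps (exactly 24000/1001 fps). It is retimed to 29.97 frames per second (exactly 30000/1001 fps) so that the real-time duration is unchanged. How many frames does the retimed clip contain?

Target frames = source frames × (target rate / source rate) = 67860 × (30000/1001)/(24000/1001) = 67860 × 5/4 = 84825.

84825 frames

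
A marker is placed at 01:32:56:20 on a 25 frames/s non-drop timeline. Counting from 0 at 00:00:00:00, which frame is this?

Total seconds to the label: (1 × 3600 + 32 × 60 + 56) = 5576.
Frame index = 5576 × 25 + 20 = 139420.

139420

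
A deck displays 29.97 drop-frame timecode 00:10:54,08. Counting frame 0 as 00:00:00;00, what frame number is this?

Complete 10-minute blocks: 1, each 17982 frames → 17982.
Remaining 0 whole minutes in the current block: 0 frames.
Within the current minute: 54 × 30 + 8 = 1628. Total = 17982 + 0 + 1628 = 19610.

19610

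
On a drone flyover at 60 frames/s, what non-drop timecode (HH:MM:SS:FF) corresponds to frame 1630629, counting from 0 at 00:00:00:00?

1630629 ÷ 60 = 27177 full seconds, remainder 9 frames.
27177 s = 7 h 32 min 57 s.
Timecode: 07:32:57:09.

07:32:57:09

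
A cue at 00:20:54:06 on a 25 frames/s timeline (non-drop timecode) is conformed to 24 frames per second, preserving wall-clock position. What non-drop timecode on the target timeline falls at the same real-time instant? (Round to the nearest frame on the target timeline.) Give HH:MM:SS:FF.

Source frame index: (0×3600 + 20×60 + 54) × 25 + 6 = 31356.
Real time: 31356 / (25) = 31356/25 s.
Target frame: (31356/25) × (24) = 752544/25 ≈ 30101.760 → 30102.
At 24 labels/s: frame 30102 → 00:20:54:06.

00:20:54:06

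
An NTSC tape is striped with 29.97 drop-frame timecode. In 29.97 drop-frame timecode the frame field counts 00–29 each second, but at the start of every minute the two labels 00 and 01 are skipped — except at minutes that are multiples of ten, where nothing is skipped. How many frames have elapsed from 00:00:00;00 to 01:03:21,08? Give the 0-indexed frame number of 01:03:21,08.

113924

As if non-drop at 30 labels/s: (1 × 3600 + 3 × 60 + 21) × 30 + 8 = 114038.
Minute boundaries passed: 63; those not divisible by 10: 63 − 6 = 57; dropped labels = 2 × 57 = 114.
Actual frame index = 114038 − 114 = 113924.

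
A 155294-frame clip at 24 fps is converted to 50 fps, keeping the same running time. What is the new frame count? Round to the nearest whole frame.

Frames at target rate = 155294 × (50) / (24) = 1941175/6 ≈ 323529.167.
Nearest whole frame: 323529.

323529 frames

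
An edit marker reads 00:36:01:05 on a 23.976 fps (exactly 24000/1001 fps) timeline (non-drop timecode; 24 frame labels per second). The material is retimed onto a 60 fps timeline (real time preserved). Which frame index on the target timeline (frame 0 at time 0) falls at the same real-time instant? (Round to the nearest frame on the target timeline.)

frame 129802

Source frame index: (0×3600 + 36×60 + 1) × 24 + 5 = 51869.
Real time: 51869 / (24000/1001) = 51920869/24000 s.
Target frame: (51920869/24000) × (60) = 51920869/400 ≈ 129802.173 → 129802.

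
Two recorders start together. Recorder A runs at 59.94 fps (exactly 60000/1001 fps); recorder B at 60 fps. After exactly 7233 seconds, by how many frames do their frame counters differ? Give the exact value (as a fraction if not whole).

A emits 60000/1001 × 7233 = 433980000/1001 frames; B emits 60 × 7233 = 433980.
Difference = 433980/1001 frames (≈ 433.5465); B is ahead of A.

433980/1001 frames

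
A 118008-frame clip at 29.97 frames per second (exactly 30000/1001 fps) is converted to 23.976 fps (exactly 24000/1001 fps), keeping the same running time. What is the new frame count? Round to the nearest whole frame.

Frames at target rate = 118008 × (24000/1001) / (30000/1001) = 472032/5 ≈ 94406.400.
Nearest whole frame: 94406.

94406 frames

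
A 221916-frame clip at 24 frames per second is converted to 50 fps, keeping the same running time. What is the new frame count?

462325 frames

Target frames = source frames × (target rate / source rate) = 221916 × (50)/(24) = 221916 × 25/12 = 462325.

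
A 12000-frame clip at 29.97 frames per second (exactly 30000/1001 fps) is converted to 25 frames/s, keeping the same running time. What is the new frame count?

Target frames = source frames × (target rate / source rate) = 12000 × (25)/(30000/1001) = 12000 × 1001/1200 = 10010.

10010 frames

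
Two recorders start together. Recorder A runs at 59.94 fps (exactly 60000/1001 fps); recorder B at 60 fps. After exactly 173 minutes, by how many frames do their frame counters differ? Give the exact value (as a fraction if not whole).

173 min = 10380 s.
A emits 60000/1001 × 10380 = 622800000/1001 frames; B emits 60 × 10380 = 622800.
Difference = 622800/1001 frames (≈ 622.1778); B is ahead of A.

622800/1001 frames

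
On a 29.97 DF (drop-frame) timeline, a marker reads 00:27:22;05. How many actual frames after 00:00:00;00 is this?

Complete 10-minute blocks: 2, each 17982 frames → 35964.
Remaining 7 whole minutes in the current block: 1800 + 6 × 1798 = 12588 frames.
Within the current minute: 22 × 30 + 5 − 2 = 663 (labels ;00/;01 skipped at this minute). Total = 35964 + 12588 + 663 = 49215.

49215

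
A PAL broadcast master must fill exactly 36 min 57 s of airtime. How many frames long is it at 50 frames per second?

36 min 57 s = 2217 s.
Frames = 2217 × 50 = 110850.

110850 frames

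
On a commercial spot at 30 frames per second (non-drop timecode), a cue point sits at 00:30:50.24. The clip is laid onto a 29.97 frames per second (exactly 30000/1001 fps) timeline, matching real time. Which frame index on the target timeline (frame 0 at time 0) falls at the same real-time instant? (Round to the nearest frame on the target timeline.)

Source frame index: (0×3600 + 30×60 + 50) × 30 + 24 = 55524.
Real time: 55524 / (30) = 9254/5 s.
Target frame: (9254/5) × (30000/1001) = 7932000/143 ≈ 55468.531 → 55469.

frame 55469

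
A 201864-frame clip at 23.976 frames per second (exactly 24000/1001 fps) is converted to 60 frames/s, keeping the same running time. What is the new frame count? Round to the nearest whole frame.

505165 frames

Frames at target rate = 201864 × (60) / (24000/1001) = 25258233/50 ≈ 505164.660.
Nearest whole frame: 505165.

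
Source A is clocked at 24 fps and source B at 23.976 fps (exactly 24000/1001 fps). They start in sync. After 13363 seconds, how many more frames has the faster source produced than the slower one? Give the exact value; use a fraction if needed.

A emits 24 × 13363 = 320712 frames; B emits 24000/1001 × 13363 = 45816000/143.
Difference = 45816/143 frames (≈ 320.3916); B is behind A.

45816/143 frames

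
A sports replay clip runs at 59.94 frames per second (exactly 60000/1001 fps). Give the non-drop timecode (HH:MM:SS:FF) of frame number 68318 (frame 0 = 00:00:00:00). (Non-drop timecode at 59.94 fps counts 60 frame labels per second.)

68318 ÷ 60 = 1138 full seconds, remainder 38 frames.
1138 s = 0 h 18 min 58 s.
Timecode: 00:18:58:38.

00:18:58:38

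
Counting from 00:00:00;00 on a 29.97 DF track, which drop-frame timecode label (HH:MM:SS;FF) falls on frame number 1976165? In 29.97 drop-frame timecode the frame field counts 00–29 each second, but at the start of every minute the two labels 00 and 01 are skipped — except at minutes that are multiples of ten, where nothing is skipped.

18:18:58;03

Ten DF minutes hold 17982 frames, so frame 1976165 lies in block 109 (frames 1960038–1978019) with 16127 frames into that block.
The block's first minute is 1800 frames and the rest 1798 each; 16127 frames reaches minute 8, so 109 × 18 + 8 × 2 = 1978 labels have been skipped so far.
Adding those back, label number 1976165 + 1978 = 1978143 at 30 labels/s is 65938 s + 3 f = 18 h 18 min 58 s frame 3, i.e. 18:18:58;03.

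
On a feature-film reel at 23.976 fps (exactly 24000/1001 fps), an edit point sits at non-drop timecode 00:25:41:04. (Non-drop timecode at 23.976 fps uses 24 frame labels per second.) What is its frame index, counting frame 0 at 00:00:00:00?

frame 36988

Total seconds to the label: (0 × 3600 + 25 × 60 + 41) = 1541.
Frame index = 1541 × 24 + 4 = 36988.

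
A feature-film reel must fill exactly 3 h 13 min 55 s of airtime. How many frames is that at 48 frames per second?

3 h 13 min 55 s = 11635 s.
Frames = 11635 × 48 = 558480.

558480 frames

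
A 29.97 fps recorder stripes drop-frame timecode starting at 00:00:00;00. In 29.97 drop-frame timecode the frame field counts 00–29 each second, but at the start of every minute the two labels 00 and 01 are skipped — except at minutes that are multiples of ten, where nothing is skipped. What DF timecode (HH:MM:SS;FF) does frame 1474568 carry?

13:40:01;14

Each 10-minute DF block holds 10 × 60 × 30 − 9 × 2 = 17982 frames. 1474568 ÷ 17982 → 82 full blocks, remainder 44.
Within the partial block the first minute is 1800 frames and each further minute 1798, so 0 further minute boundaries passed. Total skipped labels = 18 × 82 + 2 × 0 = 1476.
Non-drop label index = 1474568 + 1476 = 1476044; at 30 labels/s that is 13:40:01:14, i.e. DF 13:40:01;14.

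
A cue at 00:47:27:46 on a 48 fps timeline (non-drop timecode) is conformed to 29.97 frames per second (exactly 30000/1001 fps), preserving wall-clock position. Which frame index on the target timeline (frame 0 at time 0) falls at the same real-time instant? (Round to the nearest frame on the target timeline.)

Source frame index: (0×3600 + 47×60 + 27) × 48 + 46 = 136702.
Real time: 136702 / (48) = 68351/24 s.
Target frame: (68351/24) × (30000/1001) = 85438750/1001 ≈ 85353.397 → 85353.

frame 85353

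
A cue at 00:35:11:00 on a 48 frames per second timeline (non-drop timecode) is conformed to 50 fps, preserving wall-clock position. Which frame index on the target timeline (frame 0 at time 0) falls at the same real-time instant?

frame 105550

Source frame index: (0×3600 + 35×60 + 11) × 48 + 0 = 101328.
Real time: 101328 / (48) = 2111 s.
Target frame: (2111) × (50) = 105550.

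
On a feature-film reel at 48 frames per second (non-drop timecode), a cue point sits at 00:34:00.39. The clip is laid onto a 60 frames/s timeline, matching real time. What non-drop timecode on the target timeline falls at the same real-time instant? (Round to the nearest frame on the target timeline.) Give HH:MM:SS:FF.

00:34:00:49

Source frame index: (0×3600 + 34×60 + 0) × 48 + 39 = 97959.
Real time: 97959 / (48) = 32653/16 s.
Target frame: (32653/16) × (60) = 489795/4 ≈ 122448.750 → 122449.
At 60 labels/s: frame 122449 → 00:34:00:49.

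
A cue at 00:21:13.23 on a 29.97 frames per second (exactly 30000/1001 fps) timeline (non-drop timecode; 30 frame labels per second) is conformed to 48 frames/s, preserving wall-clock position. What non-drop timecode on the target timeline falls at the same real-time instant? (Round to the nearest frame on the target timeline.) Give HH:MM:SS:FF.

00:21:15:02

Source frame index: (0×3600 + 21×60 + 13) × 30 + 23 = 38213.
Real time: 38213 / (30000/1001) = 38251213/30000 s.
Target frame: (38251213/30000) × (48) = 38251213/625 ≈ 61201.941 → 61202.
At 48 labels/s: frame 61202 → 00:21:15:02.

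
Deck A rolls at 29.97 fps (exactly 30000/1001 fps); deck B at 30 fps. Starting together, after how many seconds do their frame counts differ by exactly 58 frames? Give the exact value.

The gap grows by |30 − 30000/1001| = 30/1001 frames per second.
Time for a 58-frame gap: 58 ÷ (30/1001) = 29029/15 s.

29029/15 seconds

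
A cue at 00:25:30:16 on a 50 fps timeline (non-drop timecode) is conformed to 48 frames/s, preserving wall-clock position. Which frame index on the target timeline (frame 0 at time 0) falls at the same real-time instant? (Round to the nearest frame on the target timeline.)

frame 73455

Source frame index: (0×3600 + 25×60 + 30) × 50 + 16 = 76516.
Real time: 76516 / (50) = 38258/25 s.
Target frame: (38258/25) × (48) = 1836384/25 ≈ 73455.360 → 73455.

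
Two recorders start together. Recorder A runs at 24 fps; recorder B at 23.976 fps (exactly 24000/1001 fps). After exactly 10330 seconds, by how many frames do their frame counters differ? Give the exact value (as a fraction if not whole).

A emits 24 × 10330 = 247920 frames; B emits 24000/1001 × 10330 = 247920000/1001.
Difference = 247920/1001 frames (≈ 247.6723); B is behind A.

247920/1001 frames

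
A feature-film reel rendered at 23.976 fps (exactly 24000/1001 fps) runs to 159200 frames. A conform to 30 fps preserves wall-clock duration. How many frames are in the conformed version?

199199 frames

Target frames = source frames × (target rate / source rate) = 159200 × (30)/(24000/1001) = 159200 × 1001/800 = 199199.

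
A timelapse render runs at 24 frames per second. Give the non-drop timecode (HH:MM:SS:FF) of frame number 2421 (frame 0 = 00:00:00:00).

00:01:40:21

2421 ÷ 24 = 100 full seconds, remainder 21 frames.
100 s = 0 h 1 min 40 s.
Timecode: 00:01:40:21.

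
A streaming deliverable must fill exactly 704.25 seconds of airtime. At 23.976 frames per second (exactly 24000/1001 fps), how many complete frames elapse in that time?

Frames = 704.25 × 24000/1001 = 16902000/1001 ≈ 16885.1149.
Complete frames: 16885.

16885 frames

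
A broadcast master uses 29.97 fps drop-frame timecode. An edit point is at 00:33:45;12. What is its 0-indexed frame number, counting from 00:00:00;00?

Complete 10-minute blocks: 3, each 17982 frames → 53946.
Remaining 3 whole minutes in the current block: 1800 + 2 × 1798 = 5396 frames.
Within the current minute: 45 × 30 + 12 − 2 = 1360 (labels ;00/;01 skipped at this minute). Total = 53946 + 5396 + 1360 = 60702.

60702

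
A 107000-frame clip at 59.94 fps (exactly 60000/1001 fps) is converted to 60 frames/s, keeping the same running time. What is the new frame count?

Target frames = source frames × (target rate / source rate) = 107000 × (60)/(60000/1001) = 107000 × 1001/1000 = 107107.

107107 frames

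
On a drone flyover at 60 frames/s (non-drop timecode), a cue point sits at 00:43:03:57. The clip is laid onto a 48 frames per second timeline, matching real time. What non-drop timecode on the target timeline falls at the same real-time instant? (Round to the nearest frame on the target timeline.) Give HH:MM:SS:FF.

Source frame index: (0×3600 + 43×60 + 3) × 60 + 57 = 155037.
Real time: 155037 / (60) = 51679/20 s.
Target frame: (51679/20) × (48) = 620148/5 ≈ 124029.600 → 124030.
At 48 labels/s: frame 124030 → 00:43:03:46.

00:43:03:46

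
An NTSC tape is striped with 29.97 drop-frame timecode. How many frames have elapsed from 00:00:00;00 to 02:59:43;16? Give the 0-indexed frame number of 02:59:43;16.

323182

As if non-drop at 30 labels/s: (2 × 3600 + 59 × 60 + 43) × 30 + 16 = 323506.
Minute boundaries passed: 179; those not divisible by 10: 179 − 17 = 162; dropped labels = 2 × 162 = 324.
Actual frame index = 323506 − 324 = 323182.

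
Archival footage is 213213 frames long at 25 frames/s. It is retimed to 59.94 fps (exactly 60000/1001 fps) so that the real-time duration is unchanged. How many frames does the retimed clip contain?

Target frames = source frames × (target rate / source rate) = 213213 × (60000/1001)/(25) = 213213 × 2400/1001 = 511200.

511200 frames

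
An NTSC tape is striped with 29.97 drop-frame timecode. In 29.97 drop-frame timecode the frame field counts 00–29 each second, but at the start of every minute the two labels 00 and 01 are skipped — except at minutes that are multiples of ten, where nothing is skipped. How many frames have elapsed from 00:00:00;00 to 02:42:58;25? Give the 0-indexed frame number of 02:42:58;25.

293073

Complete 10-minute blocks: 16, each 17982 frames → 287712.
Remaining 2 whole minutes in the current block: 1800 + 1 × 1798 = 3598 frames.
Within the current minute: 58 × 30 + 25 − 2 = 1763 (labels ;00/;01 skipped at this minute). Total = 287712 + 3598 + 1763 = 293073.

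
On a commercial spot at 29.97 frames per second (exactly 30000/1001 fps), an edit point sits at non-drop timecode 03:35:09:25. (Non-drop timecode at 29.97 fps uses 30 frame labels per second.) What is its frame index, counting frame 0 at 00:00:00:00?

frame 387295

Total seconds to the label: (3 × 3600 + 35 × 60 + 9) = 12909.
Frame index = 12909 × 30 + 25 = 387295.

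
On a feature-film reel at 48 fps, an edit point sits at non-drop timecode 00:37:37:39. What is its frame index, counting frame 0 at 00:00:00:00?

frame 108375

Total seconds to the label: (0 × 3600 + 37 × 60 + 37) = 2257.
Frame index = 2257 × 48 + 39 = 108375.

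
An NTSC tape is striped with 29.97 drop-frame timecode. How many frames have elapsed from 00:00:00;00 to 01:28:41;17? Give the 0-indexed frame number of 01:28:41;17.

As if non-drop at 30 labels/s: (1 × 3600 + 28 × 60 + 41) × 30 + 17 = 159647.
Minute boundaries passed: 88; those not divisible by 10: 88 − 8 = 80; dropped labels = 2 × 80 = 160.
Actual frame index = 159647 − 160 = 159487.

159487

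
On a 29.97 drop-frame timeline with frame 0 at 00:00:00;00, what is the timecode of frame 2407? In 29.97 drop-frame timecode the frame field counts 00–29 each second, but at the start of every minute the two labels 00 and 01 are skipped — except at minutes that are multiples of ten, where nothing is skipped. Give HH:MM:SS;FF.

00:01:20;09

Ten DF minutes hold 17982 frames, so frame 2407 lies in block 0 (frames 0–17981) with 2407 frames into that block.
The block's first minute is 1800 frames and the rest 1798 each; 2407 frames reaches minute 1, so 0 × 18 + 1 × 2 = 2 labels have been skipped so far.
Adding those back, label number 2407 + 2 = 2409 at 30 labels/s is 80 s + 9 f = 0 h 1 min 20 s frame 9, i.e. 00:01:20;09.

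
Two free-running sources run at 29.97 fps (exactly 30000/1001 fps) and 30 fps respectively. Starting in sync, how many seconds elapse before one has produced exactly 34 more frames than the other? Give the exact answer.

17017/15 seconds

The gap grows by |30 − 30000/1001| = 30/1001 frames per second.
Time for a 34-frame gap: 34 ÷ (30/1001) = 17017/15 s.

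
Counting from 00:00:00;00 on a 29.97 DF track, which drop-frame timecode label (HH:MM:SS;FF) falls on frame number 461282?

04:16:31;14

Ten DF minutes hold 17982 frames, so frame 461282 lies in block 25 (frames 449550–467531) with 11732 frames into that block.
The block's first minute is 1800 frames and the rest 1798 each; 11732 frames reaches minute 6, so 25 × 18 + 6 × 2 = 462 labels have been skipped so far.
Adding those back, label number 461282 + 462 = 461744 at 30 labels/s is 15391 s + 14 f = 4 h 16 min 31 s frame 14, i.e. 04:16:31;14.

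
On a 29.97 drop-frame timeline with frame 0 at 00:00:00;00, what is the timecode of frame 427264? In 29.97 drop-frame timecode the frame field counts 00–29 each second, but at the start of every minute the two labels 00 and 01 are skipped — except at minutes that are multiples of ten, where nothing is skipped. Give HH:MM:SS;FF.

Each 10-minute DF block holds 10 × 60 × 30 − 9 × 2 = 17982 frames. 427264 ÷ 17982 → 23 full blocks, remainder 13678.
Within the partial block the first minute is 1800 frames and each further minute 1798, so 7 further minute boundaries passed. Total skipped labels = 18 × 23 + 2 × 7 = 428.
Non-drop label index = 427264 + 428 = 427692; at 30 labels/s that is 03:57:36:12, i.e. DF 03:57:36;12.

03:57:36;12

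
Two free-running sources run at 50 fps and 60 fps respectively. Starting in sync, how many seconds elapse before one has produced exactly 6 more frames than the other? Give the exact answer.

0.6 seconds

The gap grows by |60 − 50| = 10 frames per second.
Time for a 6-frame gap: 6 ÷ (10) = 0.6 s.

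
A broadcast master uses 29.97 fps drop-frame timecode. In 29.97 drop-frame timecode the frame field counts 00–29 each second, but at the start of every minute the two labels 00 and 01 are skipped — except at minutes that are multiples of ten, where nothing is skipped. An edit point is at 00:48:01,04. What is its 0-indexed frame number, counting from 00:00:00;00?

As if non-drop at 30 labels/s: (0 × 3600 + 48 × 60 + 1) × 30 + 4 = 86434.
Minute boundaries passed: 48; those not divisible by 10: 48 − 4 = 44; dropped labels = 2 × 44 = 88.
Actual frame index = 86434 − 88 = 86346.

86346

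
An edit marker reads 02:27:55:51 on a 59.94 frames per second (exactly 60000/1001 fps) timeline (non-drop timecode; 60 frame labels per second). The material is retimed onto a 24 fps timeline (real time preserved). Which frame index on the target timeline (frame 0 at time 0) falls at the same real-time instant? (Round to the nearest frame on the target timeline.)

Source frame index: (2×3600 + 27×60 + 55) × 60 + 51 = 532551.
Real time: 532551 / (60000/1001) = 177694517/20000 s.
Target frame: (177694517/20000) × (24) = 533083551/2500 ≈ 213233.420 → 213233.

frame 213233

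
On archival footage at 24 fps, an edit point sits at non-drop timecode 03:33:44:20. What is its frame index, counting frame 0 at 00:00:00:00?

Total seconds to the label: (3 × 3600 + 33 × 60 + 44) = 12824.
Frame index = 12824 × 24 + 20 = 307796.

frame 307796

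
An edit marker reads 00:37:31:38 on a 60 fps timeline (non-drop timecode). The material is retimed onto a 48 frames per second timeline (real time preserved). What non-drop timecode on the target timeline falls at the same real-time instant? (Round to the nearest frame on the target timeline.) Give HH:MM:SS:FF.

00:37:31:30

Source frame index: (0×3600 + 37×60 + 31) × 60 + 38 = 135098.
Real time: 135098 / (60) = 67549/30 s.
Target frame: (67549/30) × (48) = 540392/5 ≈ 108078.400 → 108078.
At 48 labels/s: frame 108078 → 00:37:31:30.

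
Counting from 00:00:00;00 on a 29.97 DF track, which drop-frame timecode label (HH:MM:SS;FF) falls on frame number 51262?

00:28:30;14

Ten DF minutes hold 17982 frames, so frame 51262 lies in block 2 (frames 35964–53945) with 15298 frames into that block.
The block's first minute is 1800 frames and the rest 1798 each; 15298 frames reaches minute 8, so 2 × 18 + 8 × 2 = 52 labels have been skipped so far.
Adding those back, label number 51262 + 52 = 51314 at 30 labels/s is 1710 s + 14 f = 0 h 28 min 30 s frame 14, i.e. 00:28:30;14.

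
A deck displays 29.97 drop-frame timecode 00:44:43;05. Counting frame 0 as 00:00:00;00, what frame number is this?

80415

As if non-drop at 30 labels/s: (0 × 3600 + 44 × 60 + 43) × 30 + 5 = 80495.
Minute boundaries passed: 44; those not divisible by 10: 44 − 4 = 40; dropped labels = 2 × 40 = 80.
Actual frame index = 80495 − 80 = 80415.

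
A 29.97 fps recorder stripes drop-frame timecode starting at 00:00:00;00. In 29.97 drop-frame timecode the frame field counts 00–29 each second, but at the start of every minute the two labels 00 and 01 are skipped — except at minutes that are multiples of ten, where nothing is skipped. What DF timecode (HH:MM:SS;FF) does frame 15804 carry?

00:08:47;10

Ten DF minutes hold 17982 frames, so frame 15804 lies in block 0 (frames 0–17981) with 15804 frames into that block.
The block's first minute is 1800 frames and the rest 1798 each; 15804 frames reaches minute 8, so 0 × 18 + 8 × 2 = 16 labels have been skipped so far.
Adding those back, label number 15804 + 16 = 15820 at 30 labels/s is 527 s + 10 f = 0 h 8 min 47 s frame 10, i.e. 00:08:47;10.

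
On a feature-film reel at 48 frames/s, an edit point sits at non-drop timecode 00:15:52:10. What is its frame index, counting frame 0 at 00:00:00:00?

Total seconds to the label: (0 × 3600 + 15 × 60 + 52) = 952.
Frame index = 952 × 48 + 10 = 45706.

frame 45706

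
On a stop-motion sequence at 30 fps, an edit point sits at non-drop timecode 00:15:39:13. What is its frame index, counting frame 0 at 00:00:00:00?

frame 28183

Total seconds to the label: (0 × 3600 + 15 × 60 + 39) = 939.
Frame index = 939 × 30 + 13 = 28183.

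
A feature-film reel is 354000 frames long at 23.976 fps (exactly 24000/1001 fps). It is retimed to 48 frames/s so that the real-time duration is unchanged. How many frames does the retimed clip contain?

Target frames = source frames × (target rate / source rate) = 354000 × (48)/(24000/1001) = 354000 × 1001/500 = 708708.

708708 frames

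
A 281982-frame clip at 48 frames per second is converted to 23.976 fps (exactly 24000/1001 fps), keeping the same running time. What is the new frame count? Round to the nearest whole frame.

Frames at target rate = 281982 × (24000/1001) / (48) = 140991000/1001 ≈ 140850.150.
Nearest whole frame: 140850.

140850 frames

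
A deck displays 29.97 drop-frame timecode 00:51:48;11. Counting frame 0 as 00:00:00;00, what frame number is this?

As if non-drop at 30 labels/s: (0 × 3600 + 51 × 60 + 48) × 30 + 11 = 93251.
Minute boundaries passed: 51; those not divisible by 10: 51 − 5 = 46; dropped labels = 2 × 46 = 92.
Actual frame index = 93251 − 92 = 93159.

93159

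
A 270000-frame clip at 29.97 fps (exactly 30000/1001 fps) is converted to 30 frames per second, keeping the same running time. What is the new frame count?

270270 frames

Target frames = source frames × (target rate / source rate) = 270000 × (30)/(30000/1001) = 270000 × 1001/1000 = 270270.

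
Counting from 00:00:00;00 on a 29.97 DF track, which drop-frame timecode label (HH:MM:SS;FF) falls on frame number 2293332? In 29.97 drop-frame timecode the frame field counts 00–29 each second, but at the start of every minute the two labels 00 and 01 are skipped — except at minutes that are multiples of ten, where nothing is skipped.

21:15:20;28

Ten DF minutes hold 17982 frames, so frame 2293332 lies in block 127 (frames 2283714–2301695) with 9618 frames into that block.
The block's first minute is 1800 frames and the rest 1798 each; 9618 frames reaches minute 5, so 127 × 18 + 5 × 2 = 2296 labels have been skipped so far.
Adding those back, label number 2293332 + 2296 = 2295628 at 30 labels/s is 76520 s + 28 f = 21 h 15 min 20 s frame 28, i.e. 21:15:20;28.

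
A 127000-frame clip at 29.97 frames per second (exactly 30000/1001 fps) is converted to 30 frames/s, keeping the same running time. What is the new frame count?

127127 frames

Target frames = source frames × (target rate / source rate) = 127000 × (30)/(30000/1001) = 127000 × 1001/1000 = 127127.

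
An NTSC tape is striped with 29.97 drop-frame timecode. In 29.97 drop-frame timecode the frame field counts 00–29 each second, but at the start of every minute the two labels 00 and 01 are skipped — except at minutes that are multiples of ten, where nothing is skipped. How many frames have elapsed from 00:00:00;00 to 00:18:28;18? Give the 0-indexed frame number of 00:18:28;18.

Complete 10-minute blocks: 1, each 17982 frames → 17982.
Remaining 8 whole minutes in the current block: 1800 + 7 × 1798 = 14386 frames.
Within the current minute: 28 × 30 + 18 − 2 = 856 (labels ;00/;01 skipped at this minute). Total = 17982 + 14386 + 856 = 33224.

33224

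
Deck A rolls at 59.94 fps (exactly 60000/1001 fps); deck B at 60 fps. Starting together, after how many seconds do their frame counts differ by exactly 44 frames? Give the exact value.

The gap grows by |60 − 60000/1001| = 60/1001 frames per second.
Time for a 44-frame gap: 44 ÷ (60/1001) = 11011/15 s.

11011/15 seconds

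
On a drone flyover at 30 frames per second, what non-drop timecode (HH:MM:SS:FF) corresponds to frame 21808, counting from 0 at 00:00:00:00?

21808 ÷ 30 = 726 full seconds, remainder 28 frames.
726 s = 0 h 12 min 6 s.
Timecode: 00:12:06:28.

00:12:06:28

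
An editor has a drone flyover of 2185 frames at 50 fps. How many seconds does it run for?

Running time = 2185 / (50) = 43.7 s.

43.7 seconds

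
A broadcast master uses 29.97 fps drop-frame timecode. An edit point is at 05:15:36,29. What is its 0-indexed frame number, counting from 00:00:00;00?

Complete 10-minute blocks: 31, each 17982 frames → 557442.
Remaining 5 whole minutes in the current block: 1800 + 4 × 1798 = 8992 frames.
Within the current minute: 36 × 30 + 29 − 2 = 1107 (labels ;00/;01 skipped at this minute). Total = 557442 + 8992 + 1107 = 567541.

567541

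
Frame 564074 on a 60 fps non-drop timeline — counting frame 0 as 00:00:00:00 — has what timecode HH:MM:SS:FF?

02:36:41:14

564074 ÷ 60 = 9401 full seconds, remainder 14 frames.
9401 s = 2 h 36 min 41 s.
Timecode: 02:36:41:14.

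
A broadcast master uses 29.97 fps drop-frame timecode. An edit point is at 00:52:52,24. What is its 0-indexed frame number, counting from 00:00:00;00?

Complete 10-minute blocks: 5, each 17982 frames → 89910.
Remaining 2 whole minutes in the current block: 1800 + 1 × 1798 = 3598 frames.
Within the current minute: 52 × 30 + 24 − 2 = 1582 (labels ;00/;01 skipped at this minute). Total = 89910 + 3598 + 1582 = 95090.

95090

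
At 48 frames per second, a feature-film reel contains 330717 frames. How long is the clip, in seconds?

Running time = 330717 / (48) = 6889.9375 s.

6889.9375 seconds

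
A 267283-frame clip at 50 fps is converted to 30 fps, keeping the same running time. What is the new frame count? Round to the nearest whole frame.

Frames at target rate = 267283 × (30) / (50) = 801849/5 ≈ 160369.800.
Nearest whole frame: 160370.

160370 frames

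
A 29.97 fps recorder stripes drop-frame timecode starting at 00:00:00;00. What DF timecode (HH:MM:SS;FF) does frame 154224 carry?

01:25:45;28

Each 10-minute DF block holds 10 × 60 × 30 − 9 × 2 = 17982 frames. 154224 ÷ 17982 → 8 full blocks, remainder 10368.
Within the partial block the first minute is 1800 frames and each further minute 1798, so 5 further minute boundaries passed. Total skipped labels = 18 × 8 + 2 × 5 = 154.
Non-drop label index = 154224 + 154 = 154378; at 30 labels/s that is 01:25:45:28, i.e. DF 01:25:45;28.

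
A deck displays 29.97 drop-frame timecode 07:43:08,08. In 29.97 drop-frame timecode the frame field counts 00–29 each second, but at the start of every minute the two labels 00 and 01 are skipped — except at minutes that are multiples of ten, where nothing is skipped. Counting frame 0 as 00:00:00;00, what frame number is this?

832814

As if non-drop at 30 labels/s: (7 × 3600 + 43 × 60 + 8) × 30 + 8 = 833648.
Minute boundaries passed: 463; those not divisible by 10: 463 − 46 = 417; dropped labels = 2 × 417 = 834.
Actual frame index = 833648 − 834 = 832814.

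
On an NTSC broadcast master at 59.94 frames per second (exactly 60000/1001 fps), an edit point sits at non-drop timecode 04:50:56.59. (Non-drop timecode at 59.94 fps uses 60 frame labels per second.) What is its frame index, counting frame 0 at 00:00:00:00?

Total seconds to the label: (4 × 3600 + 50 × 60 + 56) = 17456.
Frame index = 17456 × 60 + 59 = 1047419.

1047419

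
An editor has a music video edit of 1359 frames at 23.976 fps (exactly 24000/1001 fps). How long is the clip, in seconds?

56.681625 seconds

Running time = 1359 / (24000/1001) = 56.681625 s.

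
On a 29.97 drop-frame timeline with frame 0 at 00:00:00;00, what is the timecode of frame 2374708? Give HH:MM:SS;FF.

22:00:36;04

Ten DF minutes hold 17982 frames, so frame 2374708 lies in block 132 (frames 2373624–2391605) with 1084 frames into that block.
The block's first minute is 1800 frames and the rest 1798 each; 1084 frames reaches minute 0, so 132 × 18 + 0 × 2 = 2376 labels have been skipped so far.
Adding those back, label number 2374708 + 2376 = 2377084 at 30 labels/s is 79236 s + 4 f = 22 h 0 min 36 s frame 4, i.e. 22:00:36;04.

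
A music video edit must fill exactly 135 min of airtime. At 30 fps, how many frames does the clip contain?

243000 frames

135 min = 8100 s.
Frames = 8100 × 30 = 243000.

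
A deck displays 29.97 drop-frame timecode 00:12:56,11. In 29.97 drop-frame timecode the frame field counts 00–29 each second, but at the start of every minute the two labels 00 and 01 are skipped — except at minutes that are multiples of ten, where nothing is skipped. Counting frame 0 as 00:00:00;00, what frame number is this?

23269

Complete 10-minute blocks: 1, each 17982 frames → 17982.
Remaining 2 whole minutes in the current block: 1800 + 1 × 1798 = 3598 frames.
Within the current minute: 56 × 30 + 11 − 2 = 1689 (labels ;00/;01 skipped at this minute). Total = 17982 + 3598 + 1689 = 23269.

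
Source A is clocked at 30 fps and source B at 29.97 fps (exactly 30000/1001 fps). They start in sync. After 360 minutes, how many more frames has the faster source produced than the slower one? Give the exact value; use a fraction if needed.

360 min = 21600 s.
A emits 30 × 21600 = 648000 frames; B emits 30000/1001 × 21600 = 648000000/1001.
Difference = 648000/1001 frames (≈ 647.3526); B is behind A.

648000/1001 frames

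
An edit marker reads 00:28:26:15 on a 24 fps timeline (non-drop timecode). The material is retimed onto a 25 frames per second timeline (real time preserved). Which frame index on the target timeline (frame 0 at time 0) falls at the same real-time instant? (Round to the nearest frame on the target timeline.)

frame 42666

Source frame index: (0×3600 + 28×60 + 26) × 24 + 15 = 40959.
Real time: 40959 / (24) = 13653/8 s.
Target frame: (13653/8) × (25) = 341325/8 ≈ 42665.625 → 42666.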